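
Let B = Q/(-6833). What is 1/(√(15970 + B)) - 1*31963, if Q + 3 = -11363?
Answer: -31963 + √186428797802/54567188 ≈ -31963.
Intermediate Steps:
Q = -11366 (Q = -3 - 11363 = -11366)
B = 11366/6833 (B = -11366/(-6833) = -11366*(-1/6833) = 11366/6833 ≈ 1.6634)
1/(√(15970 + B)) - 1*31963 = 1/(√(15970 + 11366/6833)) - 1*31963 = 1/(√(109134376/6833)) - 31963 = 1/(2*√186428797802/6833) - 31963 = √186428797802/54567188 - 31963 = -31963 + √186428797802/54567188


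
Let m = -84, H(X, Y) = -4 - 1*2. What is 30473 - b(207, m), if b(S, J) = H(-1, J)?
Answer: 30479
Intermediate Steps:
H(X, Y) = -6 (H(X, Y) = -4 - 2 = -6)
b(S, J) = -6
30473 - b(207, m) = 30473 - 1*(-6) = 30473 + 6 = 30479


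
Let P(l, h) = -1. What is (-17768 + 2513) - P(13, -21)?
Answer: -15254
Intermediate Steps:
(-17768 + 2513) - P(13, -21) = (-17768 + 2513) - 1*(-1) = -15255 + 1 = -15254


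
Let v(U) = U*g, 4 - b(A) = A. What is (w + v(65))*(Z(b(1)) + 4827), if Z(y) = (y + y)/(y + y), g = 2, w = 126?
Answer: 1235968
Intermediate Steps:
b(A) = 4 - A
Z(y) = 1 (Z(y) = (2*y)/((2*y)) = (2*y)*(1/(2*y)) = 1)
v(U) = 2*U (v(U) = U*2 = 2*U)
(w + v(65))*(Z(b(1)) + 4827) = (126 + 2*65)*(1 + 4827) = (126 + 130)*4828 = 256*4828 = 1235968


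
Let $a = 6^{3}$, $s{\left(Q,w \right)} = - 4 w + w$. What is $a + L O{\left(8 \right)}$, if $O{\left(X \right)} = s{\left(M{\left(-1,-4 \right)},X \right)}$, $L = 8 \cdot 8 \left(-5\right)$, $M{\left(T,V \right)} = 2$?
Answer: $7896$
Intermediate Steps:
$L = -320$ ($L = 64 \left(-5\right) = -320$)
$s{\left(Q,w \right)} = - 3 w$
$O{\left(X \right)} = - 3 X$
$a = 216$
$a + L O{\left(8 \right)} = 216 - 320 \left(\left(-3\right) 8\right) = 216 - -7680 = 216 + 7680 = 7896$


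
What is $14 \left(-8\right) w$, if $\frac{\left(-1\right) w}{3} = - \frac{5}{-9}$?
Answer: $\frac{560}{3} \approx 186.67$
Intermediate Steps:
$w = - \frac{5}{3}$ ($w = - 3 \left(- \frac{5}{-9}\right) = - 3 \left(\left(-5\right) \left(- \frac{1}{9}\right)\right) = \left(-3\right) \frac{5}{9} = - \frac{5}{3} \approx -1.6667$)
$14 \left(-8\right) w = 14 \left(-8\right) \left(- \frac{5}{3}\right) = \left(-112\right) \left(- \frac{5}{3}\right) = \frac{560}{3}$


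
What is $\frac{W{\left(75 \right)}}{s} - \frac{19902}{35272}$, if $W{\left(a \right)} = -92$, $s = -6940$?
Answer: $- \frac{16859357}{30598460} \approx -0.55099$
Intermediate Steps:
$\frac{W{\left(75 \right)}}{s} - \frac{19902}{35272} = - \frac{92}{-6940} - \frac{19902}{35272} = \left(-92\right) \left(- \frac{1}{6940}\right) - \frac{9951}{17636} = \frac{23}{1735} - \frac{9951}{17636} = - \frac{16859357}{30598460}$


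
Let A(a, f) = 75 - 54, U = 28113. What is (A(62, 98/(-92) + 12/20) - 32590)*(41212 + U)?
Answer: -2257845925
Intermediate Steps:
A(a, f) = 21
(A(62, 98/(-92) + 12/20) - 32590)*(41212 + U) = (21 - 32590)*(41212 + 28113) = -32569*69325 = -2257845925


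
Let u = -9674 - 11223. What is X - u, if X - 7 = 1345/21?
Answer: 440329/21 ≈ 20968.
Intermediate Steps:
X = 1492/21 (X = 7 + 1345/21 = 1492/21 ≈ 71.048)
u = -20897
X - u = 1492/21 - 1*(-20897) = 1492/21 + 20897 = 440329/21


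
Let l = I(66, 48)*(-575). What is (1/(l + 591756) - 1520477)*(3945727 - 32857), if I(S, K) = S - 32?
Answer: -1702149439119599535/286103 ≈ -5.9494e+12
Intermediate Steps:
I(S, K) = -32 + S
l = -19550 (l = (-32 + 66)*(-575) = 34*(-575) = -19550)
(1/(l + 591756) - 1520477)*(3945727 - 32857) = (1/(-19550 + 591756) - 1520477)*(3945727 - 32857) = (1/572206 - 1520477)*3912870 = -870026062261/572206*3912870 = -1702149439119599535/286103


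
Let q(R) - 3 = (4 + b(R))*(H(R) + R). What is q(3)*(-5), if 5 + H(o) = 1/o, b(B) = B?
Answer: 130/3 ≈ 43.333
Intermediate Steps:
H(o) = -5 + 1/o
q(R) = 3 + (4 + R)*(-5 + R + 1/R) (q(R) = 3 + (4 + R)*((-5 + 1/R) + R) = 3 + (4 + R)*(-5 + R + 1/R))
q(3)*(-5) = (-16 + 3² - 1*3 + 4/3)*(-5) = (-16 + 9 - 3 + 4*(⅓))*(-5) = (-16 + 9 - 3 + 4/3)*(-5) = -26/3*(-5) = 130/3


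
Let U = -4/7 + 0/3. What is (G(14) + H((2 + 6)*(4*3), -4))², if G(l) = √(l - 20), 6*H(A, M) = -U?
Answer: -2642/441 + 4*I*√6/21 ≈ -5.9909 + 0.46657*I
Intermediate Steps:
U = -4/7 (U = -4*⅐ + 0*(⅓) = -4/7 + 0 = -4/7 ≈ -0.57143)
H(A, M) = 2/21 (H(A, M) = (-1*(-4/7))/6 = (⅙)*(4/7) = 2/21)
G(l) = √(-20 + l)
(G(14) + H((2 + 6)*(4*3), -4))² = (√(-20 + 14) + 2/21)² = (√(-6) + 2/21)² = (I*√6 + 2/21)² = (2/21 + I*√6)²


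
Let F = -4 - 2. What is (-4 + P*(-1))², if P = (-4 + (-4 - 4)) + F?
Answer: 196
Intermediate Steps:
F = -6
P = -18 (P = (-4 + (-4 - 4)) - 6 = (-4 - 8) - 6 = -12 - 6 = -18)
(-4 + P*(-1))² = (-4 - 18*(-1))² = (-4 + 18)² = 14² = 196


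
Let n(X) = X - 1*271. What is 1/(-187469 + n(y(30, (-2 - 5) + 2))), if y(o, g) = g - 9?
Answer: -1/187754 ≈ -5.3261e-6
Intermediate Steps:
y(o, g) = -9 + g
n(X) = -271 + X (n(X) = X - 271 = -271 + X)
1/(-187469 + n(y(30, (-2 - 5) + 2))) = 1/(-187469 + (-271 + (-9 + ((-2 - 5) + 2)))) = 1/(-187469 + (-271 + (-9 + (-7 + 2)))) = 1/(-187469 + (-271 + (-9 - 5))) = 1/(-187469 + (-271 - 14)) = 1/(-187469 - 285) = 1/(-187754) = -1/187754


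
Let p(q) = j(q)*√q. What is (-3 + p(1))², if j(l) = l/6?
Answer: 289/36 ≈ 8.0278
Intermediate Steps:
j(l) = l/6 (j(l) = l*(⅙) = l/6)
p(q) = q^(3/2)/6 (p(q) = (q/6)*√q = q^(3/2)/6)
(-3 + p(1))² = (-3 + 1^(3/2)/6)² = (-3 + (⅙)*1)² = (-3 + ⅙)² = (-17/6)² = 289/36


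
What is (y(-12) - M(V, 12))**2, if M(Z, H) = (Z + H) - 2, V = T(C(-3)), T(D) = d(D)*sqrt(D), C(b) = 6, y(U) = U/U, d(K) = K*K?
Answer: 7857 + 648*sqrt(6) ≈ 9444.3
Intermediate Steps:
d(K) = K**2
y(U) = 1
T(D) = D**(5/2) (T(D) = D**2*sqrt(D) = D**(5/2))
V = 36*sqrt(6) (V = 6**(5/2) = 36*sqrt(6) ≈ 88.182)
M(Z, H) = -2 + H + Z (M(Z, H) = (H + Z) - 2 = -2 + H + Z)
(y(-12) - M(V, 12))**2 = (1 - (-2 + 12 + 36*sqrt(6)))**2 = (1 - (10 + 36*sqrt(6)))**2 = (1 + (-10 - 36*sqrt(6)))**2 = (-9 - 36*sqrt(6))**2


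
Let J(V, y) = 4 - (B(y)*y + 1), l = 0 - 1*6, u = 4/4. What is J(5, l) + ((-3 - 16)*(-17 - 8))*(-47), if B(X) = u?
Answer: -22316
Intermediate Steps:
u = 1 (u = 4*(¼) = 1)
B(X) = 1
l = -6 (l = 0 - 6 = -6)
J(V, y) = 3 - y (J(V, y) = 4 - (1*y + 1) = 4 - (y + 1) = 4 - (1 + y) = 4 + (-1 - y) = 3 - y)
J(5, l) + ((-3 - 16)*(-17 - 8))*(-47) = (3 - 1*(-6)) + ((-3 - 16)*(-17 - 8))*(-47) = (3 + 6) - 19*(-25)*(-47) = 9 + 475*(-47) = 9 - 22325 = -22316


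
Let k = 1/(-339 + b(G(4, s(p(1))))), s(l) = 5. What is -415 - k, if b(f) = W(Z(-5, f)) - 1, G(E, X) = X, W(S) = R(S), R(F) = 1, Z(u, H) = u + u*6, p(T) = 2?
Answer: -140684/339 ≈ -415.00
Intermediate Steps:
Z(u, H) = 7*u (Z(u, H) = u + 6*u = 7*u)
W(S) = 1
b(f) = 0 (b(f) = 1 - 1 = 0)
k = -1/339 (k = 1/(-339 + 0) = 1/(-339) = -1/339 ≈ -0.0029499)
-415 - k = -415 - 1*(-1/339) = -415 + 1/339 = -140684/339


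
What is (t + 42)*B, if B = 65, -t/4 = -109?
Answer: 31070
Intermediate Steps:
t = 436 (t = -4*(-109) = 436)
(t + 42)*B = (436 + 42)*65 = 478*65 = 31070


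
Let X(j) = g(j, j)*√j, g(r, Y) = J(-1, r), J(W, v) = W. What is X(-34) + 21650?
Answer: 21650 - I*√34 ≈ 21650.0 - 5.831*I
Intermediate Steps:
g(r, Y) = -1
X(j) = -√j
X(-34) + 21650 = -√(-34) + 21650 = -I*√34 + 21650 = 21650 - I*√34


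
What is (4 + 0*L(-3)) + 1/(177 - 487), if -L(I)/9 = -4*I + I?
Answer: 1239/310 ≈ 3.9968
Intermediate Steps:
L(I) = 27*I (L(I) = -9*(-4*I + I) = -(-27)*I = 27*I)
(4 + 0*L(-3)) + 1/(177 - 487) = (4 + 0*(27*(-3))) + 1/(177 - 487) = (4 + 0*(-81)) + 1/(-310) = (4 + 0) - 1/310 = 4 - 1/310 = 1239/310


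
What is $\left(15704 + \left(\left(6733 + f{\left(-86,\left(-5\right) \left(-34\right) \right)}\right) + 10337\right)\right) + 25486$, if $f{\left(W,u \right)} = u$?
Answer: $58430$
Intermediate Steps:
$\left(15704 + \left(\left(6733 + f{\left(-86,\left(-5\right) \left(-34\right) \right)}\right) + 10337\right)\right) + 25486 = \left(15704 + \left(\left(6733 - -170\right) + 10337\right)\right) + 25486 = \left(15704 + \left(\left(6733 + 170\right) + 10337\right)\right) + 25486 = \left(15704 + \left(6903 + 10337\right)\right) + 25486 = \left(15704 + 17240\right) + 25486 = 32944 + 25486 = 58430$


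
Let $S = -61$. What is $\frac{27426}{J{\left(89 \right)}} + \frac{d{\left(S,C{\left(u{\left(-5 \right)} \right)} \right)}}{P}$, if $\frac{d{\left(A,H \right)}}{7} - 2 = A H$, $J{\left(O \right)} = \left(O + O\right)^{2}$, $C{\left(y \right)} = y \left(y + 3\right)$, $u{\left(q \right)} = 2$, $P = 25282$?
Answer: $\frac{139634257}{200258722} \approx 0.69727$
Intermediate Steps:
$C{\left(y \right)} = y \left(3 + y\right)$
$J{\left(O \right)} = 4 O^{2}$ ($J{\left(O \right)} = \left(2 O\right)^{2} = 4 O^{2}$)
$d{\left(A,H \right)} = 14 + 7 A H$
$\frac{27426}{J{\left(89 \right)}} + \frac{d{\left(S,C{\left(u{\left(-5 \right)} \right)} \right)}}{P} = \frac{27426}{4 \cdot 89^{2}} + \frac{14 + 7 \left(-61\right) 2 \left(3 + 2\right)}{25282} = \frac{27426}{4 \cdot 7921} + \left(14 + 7 \left(-61\right) 2 \cdot 5\right) \frac{1}{25282} = \frac{27426}{31684} + \left(14 + 7 \left(-61\right) 10\right) \frac{1}{25282} = 27426 \cdot \frac{1}{31684} + \left(14 - 4270\right) \frac{1}{25282} = \frac{13713}{15842} - \frac{2128}{12641} = \frac{139634257}{200258722}$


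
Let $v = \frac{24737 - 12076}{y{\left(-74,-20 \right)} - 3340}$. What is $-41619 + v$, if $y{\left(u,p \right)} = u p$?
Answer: $- \frac{77424001}{1860} \approx -41626.0$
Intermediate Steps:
$y{\left(u,p \right)} = p u$
$v = - \frac{12661}{1860}$ ($v = \frac{24737 - 12076}{\left(-20\right) \left(-74\right) - 3340} = \frac{12661}{1480 - 3340} = \frac{12661}{-1860} = 12661 \left(- \frac{1}{1860}\right) = - \frac{12661}{1860} \approx -6.807$)
$-41619 + v = -41619 - \frac{12661}{1860} = - \frac{77424001}{1860}$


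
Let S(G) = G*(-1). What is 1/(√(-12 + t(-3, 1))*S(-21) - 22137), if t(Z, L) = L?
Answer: -7379/163350540 - 7*I*√11/163350540 ≈ -4.5173e-5 - 1.4213e-7*I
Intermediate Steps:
S(G) = -G
1/(√(-12 + t(-3, 1))*S(-21) - 22137) = 1/(√(-12 + 1)*(-1*(-21)) - 22137) = 1/(√(-11)*21 - 22137) = 1/((I*√11)*21 - 22137) = 1/(21*I*√11 - 22137) = 1/(-22137 + 21*I*√11)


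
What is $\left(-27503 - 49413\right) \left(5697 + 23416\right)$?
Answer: $-2239255508$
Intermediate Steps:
$\left(-27503 - 49413\right) \left(5697 + 23416\right) = \left(-76916\right) 29113 = -2239255508$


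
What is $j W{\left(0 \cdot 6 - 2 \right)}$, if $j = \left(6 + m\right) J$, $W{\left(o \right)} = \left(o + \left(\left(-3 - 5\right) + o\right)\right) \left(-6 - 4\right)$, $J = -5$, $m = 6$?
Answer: $-7200$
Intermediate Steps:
$W{\left(o \right)} = 80 - 20 o$ ($W{\left(o \right)} = \left(o + \left(-8 + o\right)\right) \left(-10\right) = \left(-8 + 2 o\right) \left(-10\right) = 80 - 20 o$)
$j = -60$ ($j = \left(6 + 6\right) \left(-5\right) = 12 \left(-5\right) = -60$)
$j W{\left(0 \cdot 6 - 2 \right)} = - 60 \left(80 - 20 \left(0 \cdot 6 - 2\right)\right) = - 60 \left(80 - 20 \left(0 - 2\right)\right) = - 60 \left(80 - -40\right) = - 60 \left(80 + 40\right) = \left(-60\right) 120 = -7200$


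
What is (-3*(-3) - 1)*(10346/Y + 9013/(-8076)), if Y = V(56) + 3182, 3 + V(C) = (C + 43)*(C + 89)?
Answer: -74479646/17700573 ≈ -4.2078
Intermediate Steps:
V(C) = -3 + (43 + C)*(89 + C) (V(C) = -3 + (C + 43)*(C + 89) = -3 + (43 + C)*(89 + C))
Y = 17534 (Y = (3824 + 56² + 132*56) + 3182 = (3824 + 3136 + 7392) + 3182 = 14352 + 3182 = 17534)
(-3*(-3) - 1)*(10346/Y + 9013/(-8076)) = (-3*(-3) - 1)*(10346/17534 + 9013/(-8076)) = (9 - 1)*(10346*(1/17534) + 9013*(-1/8076)) = 8*(5173/8767 - 9013/8076) = 8*(-37239823/70802292) = -74479646/17700573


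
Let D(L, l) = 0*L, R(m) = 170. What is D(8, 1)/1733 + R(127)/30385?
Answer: 34/6077 ≈ 0.0055949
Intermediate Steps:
D(L, l) = 0
D(8, 1)/1733 + R(127)/30385 = 0/1733 + 170/30385 = 0*(1/1733) + 170*(1/30385) = 0 + 34/6077 = 34/6077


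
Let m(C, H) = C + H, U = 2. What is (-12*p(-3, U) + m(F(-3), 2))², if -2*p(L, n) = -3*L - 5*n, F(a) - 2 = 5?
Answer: 9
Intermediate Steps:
F(a) = 7 (F(a) = 2 + 5 = 7)
p(L, n) = 3*L/2 + 5*n/2 (p(L, n) = -(-3*L - 5*n)/2 = -(-5*n - 3*L)/2 = 3*L/2 + 5*n/2)
(-12*p(-3, U) + m(F(-3), 2))² = (-12*((3/2)*(-3) + (5/2)*2) + (7 + 2))² = (-12*(-9/2 + 5) + 9)² = (-12*½ + 9)² = (-6 + 9)² = 3² = 9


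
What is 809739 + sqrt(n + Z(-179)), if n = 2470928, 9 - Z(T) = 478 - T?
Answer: 809739 + 2*sqrt(617570) ≈ 8.1131e+5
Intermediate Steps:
Z(T) = -469 + T (Z(T) = 9 - (478 - T) = 9 + (-478 + T) = -469 + T)
809739 + sqrt(n + Z(-179)) = 809739 + sqrt(2470928 + (-469 - 179)) = 809739 + sqrt(2470928 - 648) = 809739 + sqrt(2470280) = 809739 + 2*sqrt(617570)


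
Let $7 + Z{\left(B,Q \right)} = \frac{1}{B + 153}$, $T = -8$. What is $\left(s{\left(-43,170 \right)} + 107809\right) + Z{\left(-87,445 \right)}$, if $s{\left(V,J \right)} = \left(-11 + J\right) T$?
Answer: $\frac{7030981}{66} \approx 1.0653 \cdot 10^{5}$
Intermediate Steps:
$s{\left(V,J \right)} = 88 - 8 J$ ($s{\left(V,J \right)} = \left(-11 + J\right) \left(-8\right) = 88 - 8 J$)
$Z{\left(B,Q \right)} = -7 + \frac{1}{153 + B}$ ($Z{\left(B,Q \right)} = -7 + \frac{1}{B + 153} = -7 + \frac{1}{153 + B}$)
$\left(s{\left(-43,170 \right)} + 107809\right) + Z{\left(-87,445 \right)} = \left(\left(88 - 1360\right) + 107809\right) + \frac{-1070 - -609}{153 - 87} = \left(\left(88 - 1360\right) + 107809\right) + \frac{-1070 + 609}{66} = \left(-1272 + 107809\right) + \frac{1}{66} \left(-461\right) = 106537 - \frac{461}{66} = \frac{7030981}{66}$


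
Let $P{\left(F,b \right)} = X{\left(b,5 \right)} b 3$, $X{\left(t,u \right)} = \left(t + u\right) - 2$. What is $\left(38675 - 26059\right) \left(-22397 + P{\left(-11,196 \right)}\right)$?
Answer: $1193662840$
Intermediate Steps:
$X{\left(t,u \right)} = -2 + t + u$
$P{\left(F,b \right)} = 3 b \left(3 + b\right)$ ($P{\left(F,b \right)} = \left(-2 + b + 5\right) b 3 = \left(3 + b\right) b 3 = b \left(3 + b\right) 3 = 3 b \left(3 + b\right)$)
$\left(38675 - 26059\right) \left(-22397 + P{\left(-11,196 \right)}\right) = \left(38675 - 26059\right) \left(-22397 + 3 \cdot 196 \left(3 + 196\right)\right) = 12616 \left(-22397 + 3 \cdot 196 \cdot 199\right) = 12616 \left(-22397 + 117012\right) = 12616 \cdot 94615 = 1193662840$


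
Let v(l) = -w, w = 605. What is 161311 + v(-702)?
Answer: 160706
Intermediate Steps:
v(l) = -605 (v(l) = -1*605 = -605)
161311 + v(-702) = 161311 - 605 = 160706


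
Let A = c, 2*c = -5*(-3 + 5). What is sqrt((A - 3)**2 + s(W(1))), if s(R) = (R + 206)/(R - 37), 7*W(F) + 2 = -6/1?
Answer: sqrt(464402)/89 ≈ 7.6570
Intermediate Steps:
c = -5 (c = (-5*(-3 + 5))/2 = (-5*2)/2 = (1/2)*(-10) = -5)
A = -5
W(F) = -8/7 (W(F) = -2/7 + (-6/1)/7 = -2/7 + (-6*1)/7 = -2/7 + (1/7)*(-6) = -2/7 - 6/7 = -8/7)
s(R) = (206 + R)/(-37 + R)
sqrt((A - 3)**2 + s(W(1))) = sqrt((-5 - 3)**2 + (206 - 8/7)/(-37 - 8/7)) = sqrt((-8)**2 + (1434/7)/(-267/7)) = sqrt(64 - 7/267*1434/7) = sqrt(64 - 478/89) = sqrt(5218/89) = sqrt(464402)/89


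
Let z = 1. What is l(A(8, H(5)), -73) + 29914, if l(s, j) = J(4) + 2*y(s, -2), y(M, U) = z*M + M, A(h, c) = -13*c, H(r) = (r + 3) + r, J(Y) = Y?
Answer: 29242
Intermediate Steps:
H(r) = 3 + 2*r (H(r) = (3 + r) + r = 3 + 2*r)
y(M, U) = 2*M (y(M, U) = 1*M + M = M + M = 2*M)
l(s, j) = 4 + 4*s (l(s, j) = 4 + 2*(2*s) = 4 + 4*s)
l(A(8, H(5)), -73) + 29914 = (4 + 4*(-13*(3 + 2*5))) + 29914 = (4 + 4*(-13*(3 + 10))) + 29914 = (4 + 4*(-13*13)) + 29914 = (4 + 4*(-169)) + 29914 = (4 - 676) + 29914 = -672 + 29914 = 29242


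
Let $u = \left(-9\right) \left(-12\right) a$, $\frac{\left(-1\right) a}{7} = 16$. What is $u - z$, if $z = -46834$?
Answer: $34738$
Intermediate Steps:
$a = -112$ ($a = \left(-7\right) 16 = -112$)
$u = -12096$ ($u = \left(-9\right) \left(-12\right) \left(-112\right) = 108 \left(-112\right) = -12096$)
$u - z = -12096 - -46834 = -12096 + 46834 = 34738$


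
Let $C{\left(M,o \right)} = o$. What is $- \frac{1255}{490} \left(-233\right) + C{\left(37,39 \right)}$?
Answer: $\frac{62305}{98} \approx 635.77$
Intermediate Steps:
$- \frac{1255}{490} \left(-233\right) + C{\left(37,39 \right)} = - \frac{1255}{490} \left(-233\right) + 39 = \left(-1255\right) \frac{1}{490} \left(-233\right) + 39 = \left(- \frac{251}{98}\right) \left(-233\right) + 39 = \frac{58483}{98} + 39 = \frac{62305}{98}$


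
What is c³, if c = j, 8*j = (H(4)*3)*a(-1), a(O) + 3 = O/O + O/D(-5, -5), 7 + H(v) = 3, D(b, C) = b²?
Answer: 3581577/125000 ≈ 28.653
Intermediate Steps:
H(v) = -4 (H(v) = -7 + 3 = -4)
a(O) = -2 + O/25 (a(O) = -3 + (O/O + O/((-5)²)) = -3 + (1 + O/25) = -2 + O/25)
j = 153/50 (j = ((-4*3)*(-2 + (1/25)*(-1)))/8 = (-12*(-2 - 1/25))/8 = (-12*(-51/25))/8 = (⅛)*(612/25) = 153/50 ≈ 3.0600)
c = 153/50 ≈ 3.0600
c³ = (153/50)³ = 3581577/125000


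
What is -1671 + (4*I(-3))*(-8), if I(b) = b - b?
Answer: -1671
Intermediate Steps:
I(b) = 0
-1671 + (4*I(-3))*(-8) = -1671 + (4*0)*(-8) = -1671 + 0*(-8) = -1671 + 0 = -1671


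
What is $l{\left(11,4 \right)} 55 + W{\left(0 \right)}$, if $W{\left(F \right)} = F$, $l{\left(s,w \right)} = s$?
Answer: $605$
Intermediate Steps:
$l{\left(11,4 \right)} 55 + W{\left(0 \right)} = 11 \cdot 55 + 0 = 605 + 0 = 605$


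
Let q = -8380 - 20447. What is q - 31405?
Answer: -60232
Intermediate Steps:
q = -28827
q - 31405 = -28827 - 31405 = -60232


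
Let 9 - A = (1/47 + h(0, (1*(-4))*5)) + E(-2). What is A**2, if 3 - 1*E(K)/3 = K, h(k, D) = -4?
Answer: 9025/2209 ≈ 4.0856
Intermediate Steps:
E(K) = 9 - 3*K
A = -95/47 (A = 9 - ((1/47 - 4) + (9 - 3*(-2))) = 9 - ((1/47 - 4) + (9 + 6)) = 9 - (-187/47 + 15) = 9 - 1*518/47 = 9 - 518/47 = -95/47 ≈ -2.0213)
A**2 = (-95/47)**2 = 9025/2209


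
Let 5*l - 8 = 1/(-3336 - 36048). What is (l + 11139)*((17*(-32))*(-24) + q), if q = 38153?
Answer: 112342660153759/196920 ≈ 5.7050e+8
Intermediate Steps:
l = 315071/196920 (l = 8/5 + 1/(5*(-3336 - 36048)) = 8/5 + (1/5)/(-39384) = 8/5 + (1/5)*(-1/39384) = 8/5 - 1/196920 = 315071/196920 ≈ 1.6000)
(l + 11139)*((17*(-32))*(-24) + q) = (315071/196920 + 11139)*((17*(-32))*(-24) + 38153) = 2193806951*(-544*(-24) + 38153)/196920 = 2193806951*(13056 + 38153)/196920 = (2193806951/196920)*51209 = 112342660153759/196920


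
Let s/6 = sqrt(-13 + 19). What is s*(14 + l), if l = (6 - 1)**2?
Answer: 234*sqrt(6) ≈ 573.18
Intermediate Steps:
s = 6*sqrt(6) (s = 6*sqrt(-13 + 19) = 6*sqrt(6) ≈ 14.697)
l = 25 (l = 5**2 = 25)
s*(14 + l) = (6*sqrt(6))*(14 + 25) = (6*sqrt(6))*39 = 234*sqrt(6)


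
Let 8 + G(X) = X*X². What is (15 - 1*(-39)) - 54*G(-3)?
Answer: 1944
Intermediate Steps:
G(X) = -8 + X³ (G(X) = -8 + X*X² = -8 + X³)
(15 - 1*(-39)) - 54*G(-3) = (15 - 1*(-39)) - 54*(-8 + (-3)³) = (15 + 39) - 54*(-8 - 27) = 54 - 54*(-35) = 54 + 1890 = 1944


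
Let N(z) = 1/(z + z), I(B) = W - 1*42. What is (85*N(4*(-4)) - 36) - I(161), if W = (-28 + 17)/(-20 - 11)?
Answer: 2965/992 ≈ 2.9889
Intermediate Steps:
W = 11/31 (W = -11/(-31) = -11*(-1/31) = 11/31 ≈ 0.35484)
I(B) = -1291/31 (I(B) = 11/31 - 1*42 = 11/31 - 42 = -1291/31)
N(z) = 1/(2*z)
(85*N(4*(-4)) - 36) - I(161) = (85*(1/(2*((4*(-4))))) - 36) - 1*(-1291/31) = (85*((½)/(-16)) - 36) + 1291/31 = (85*((½)*(-1/16)) - 36) + 1291/31 = (85*(-1/32) - 36) + 1291/31 = (-85/32 - 36) + 1291/31 = -1237/32 + 1291/31 = 2965/992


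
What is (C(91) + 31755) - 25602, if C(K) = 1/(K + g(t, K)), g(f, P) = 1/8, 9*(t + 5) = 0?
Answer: 4485545/729 ≈ 6153.0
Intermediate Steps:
t = -5 (t = -5 + (⅑)*0 = -5 + 0 = -5)
g(f, P) = ⅛
C(K) = 1/(⅛ + K) (C(K) = 1/(K + ⅛) = 1/(⅛ + K))
(C(91) + 31755) - 25602 = (8/(1 + 8*91) + 31755) - 25602 = (8/(1 + 728) + 31755) - 25602 = (8/729 + 31755) - 25602 = 23149403/729 - 25602 = 4485545/729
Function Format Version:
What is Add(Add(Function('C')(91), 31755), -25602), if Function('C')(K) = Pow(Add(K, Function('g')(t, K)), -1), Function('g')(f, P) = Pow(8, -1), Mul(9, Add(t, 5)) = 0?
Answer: Rational(4485545, 729) ≈ 6153.0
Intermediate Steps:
t = -5 (t = Add(-5, Mul(Rational(1, 9), 0)) = Add(-5, 0) = -5)
Function('g')(f, P) = Rational(1, 8)
Function('C')(K) = Pow(Add(Rational(1, 8), K), -1) (Function('C')(K) = Pow(Add(K, Rational(1, 8)), -1) = Pow(Add(Rational(1, 8), K), -1))
Add(Add(Function('C')(91), 31755), -25602) = Add(Add(Mul(8, Pow(Add(1, Mul(8, 91)), -1)), 31755), -25602) = Add(Add(Mul(8, Pow(Add(1, 728), -1)), 31755), -25602) = Add(Add(Mul(8, Pow(729, -1)), 31755), -25602) = Add(Add(Mul(8, Rational(1, 729)), 31755), -25602) = Add(Add(Rational(8, 729), 31755), -25602) = Add(Rational(23149403, 729), -25602) = Rational(4485545, 729)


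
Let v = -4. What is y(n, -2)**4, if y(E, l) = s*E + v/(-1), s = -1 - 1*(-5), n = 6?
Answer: 614656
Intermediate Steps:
s = 4 (s = -1 + 5 = 4)
y(E, l) = 4 + 4*E (y(E, l) = 4*E - 4/(-1) = 4*E - 4*(-1) = 4*E + 4 = 4 + 4*E)
y(n, -2)**4 = (4 + 4*6)**4 = (4 + 24)**4 = 28**4 = 614656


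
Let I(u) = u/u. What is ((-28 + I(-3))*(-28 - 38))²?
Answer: 3175524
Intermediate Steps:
I(u) = 1
((-28 + I(-3))*(-28 - 38))² = ((-28 + 1)*(-28 - 38))² = (-27*(-66))² = 1782² = 3175524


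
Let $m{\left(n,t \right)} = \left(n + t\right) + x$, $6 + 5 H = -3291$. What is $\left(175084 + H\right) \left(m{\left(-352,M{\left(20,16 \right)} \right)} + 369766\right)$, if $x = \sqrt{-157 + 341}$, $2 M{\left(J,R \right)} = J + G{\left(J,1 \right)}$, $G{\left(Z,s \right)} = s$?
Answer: $\frac{644367206427}{10} + \frac{1744246 \sqrt{46}}{5} \approx 6.4439 \cdot 10^{10}$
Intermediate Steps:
$H = - \frac{3297}{5}$ ($H = - \frac{6}{5} + \frac{1}{5} \left(-3291\right) = - \frac{6}{5} - \frac{3291}{5} = - \frac{3297}{5} \approx -659.4$)
$M{\left(J,R \right)} = \frac{1}{2} + \frac{J}{2}$ ($M{\left(J,R \right)} = \frac{J + 1}{2} = \frac{1 + J}{2} = \frac{1}{2} + \frac{J}{2}$)
$x = 2 \sqrt{46}$ ($x = \sqrt{184} = 2 \sqrt{46} \approx 13.565$)
$m{\left(n,t \right)} = n + t + 2 \sqrt{46}$ ($m{\left(n,t \right)} = \left(n + t\right) + 2 \sqrt{46} = n + t + 2 \sqrt{46}$)
$\left(175084 + H\right) \left(m{\left(-352,M{\left(20,16 \right)} \right)} + 369766\right) = \left(175084 - \frac{3297}{5}\right) \left(\left(-352 + \left(\frac{1}{2} + \frac{1}{2} \cdot 20\right) + 2 \sqrt{46}\right) + 369766\right) = \frac{872123 \left(\left(-352 + \left(\frac{1}{2} + 10\right) + 2 \sqrt{46}\right) + 369766\right)}{5} = \frac{872123 \left(\left(-352 + \frac{21}{2} + 2 \sqrt{46}\right) + 369766\right)}{5} = \frac{872123 \left(\left(- \frac{683}{2} + 2 \sqrt{46}\right) + 369766\right)}{5} = \frac{872123 \left(\frac{738849}{2} + 2 \sqrt{46}\right)}{5} = \frac{644367206427}{10} + \frac{1744246 \sqrt{46}}{5}$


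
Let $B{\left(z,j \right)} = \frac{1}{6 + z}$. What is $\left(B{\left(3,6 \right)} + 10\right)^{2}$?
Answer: $\frac{8281}{81} \approx 102.23$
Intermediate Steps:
$\left(B{\left(3,6 \right)} + 10\right)^{2} = \left(\frac{1}{6 + 3} + 10\right)^{2} = \left(\frac{1}{9} + 10\right)^{2} = \left(\frac{91}{9}\right)^{2} = \frac{8281}{81}$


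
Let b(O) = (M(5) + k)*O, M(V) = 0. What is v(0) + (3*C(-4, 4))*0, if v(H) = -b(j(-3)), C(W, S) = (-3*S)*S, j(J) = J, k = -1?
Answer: -3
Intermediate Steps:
b(O) = -O (b(O) = (0 - 1)*O = -O)
C(W, S) = -3*S**2
v(H) = -3 (v(H) = -(-1)*(-3) = -1*3 = -3)
v(0) + (3*C(-4, 4))*0 = -3 + (3*(-3*4**2))*0 = -3 + (3*(-3*16))*0 = -3 + (3*(-48))*0 = -3 - 144*0 = -3 + 0 = -3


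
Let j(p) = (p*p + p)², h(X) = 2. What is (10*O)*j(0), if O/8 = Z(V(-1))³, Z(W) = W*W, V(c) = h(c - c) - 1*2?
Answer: 0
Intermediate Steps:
V(c) = 0 (V(c) = 2 - 1*2 = 2 - 2 = 0)
j(p) = (p + p²)² (j(p) = (p² + p)² = (p + p²)²)
Z(W) = W²
O = 0 (O = 8*(0²)³ = 8*0³ = 8*0 = 0)
(10*O)*j(0) = (10*0)*(0²*(1 + 0)²) = 0*(0*1²) = 0*(0*1) = 0*0 = 0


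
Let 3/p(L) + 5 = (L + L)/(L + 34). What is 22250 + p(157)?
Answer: 14261677/641 ≈ 22249.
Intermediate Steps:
p(L) = 3/(-5 + 2*L/(34 + L)) (p(L) = 3/(-5 + (L + L)/(L + 34)) = 3/(-5 + (2*L)/(34 + L)) = 3/(-5 + 2*L/(34 + L)))
22250 + p(157) = 22250 + 3*(-34 - 1*157)/(170 + 3*157) = 22250 + 3*(-34 - 157)/(170 + 471) = 22250 + 3*(-191)/641 = 22250 + 3*(1/641)*(-191) = 22250 - 573/641 = 14261677/641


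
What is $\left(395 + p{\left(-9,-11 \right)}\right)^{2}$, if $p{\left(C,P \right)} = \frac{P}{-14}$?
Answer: $\frac{30702681}{196} \approx 1.5665 \cdot 10^{5}$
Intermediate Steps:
$p{\left(C,P \right)} = - \frac{P}{14}$ ($p{\left(C,P \right)} = P \left(- \frac{1}{14}\right) = - \frac{P}{14}$)
$\left(395 + p{\left(-9,-11 \right)}\right)^{2} = \left(395 - - \frac{11}{14}\right)^{2} = \left(395 + \frac{11}{14}\right)^{2} = \left(\frac{5541}{14}\right)^{2} = \frac{30702681}{196}$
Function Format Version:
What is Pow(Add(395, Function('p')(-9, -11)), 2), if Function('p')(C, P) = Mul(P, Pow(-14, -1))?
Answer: Rational(30702681, 196) ≈ 1.5665e+5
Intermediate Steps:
Function('p')(C, P) = Mul(Rational(-1, 14), P) (Function('p')(C, P) = Mul(P, Rational(-1, 14)) = Mul(Rational(-1, 14), P))
Pow(Add(395, Function('p')(-9, -11)), 2) = Pow(Add(395, Mul(Rational(-1, 14), -11)), 2) = Pow(Add(395, Rational(11, 14)), 2) = Pow(Rational(5541, 14), 2) = Rational(30702681, 196)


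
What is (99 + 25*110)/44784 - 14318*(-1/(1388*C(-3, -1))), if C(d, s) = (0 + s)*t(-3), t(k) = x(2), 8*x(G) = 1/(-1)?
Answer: 1283423227/15540048 ≈ 82.588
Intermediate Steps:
x(G) = -⅛ (x(G) = (⅛)/(-1) = (⅛)*(-1) = -⅛)
t(k) = -⅛
C(d, s) = -s/8 (C(d, s) = (0 + s)*(-⅛) = s*(-⅛) = -s/8)
(99 + 25*110)/44784 - 14318*(-1/(1388*C(-3, -1))) = (99 + 25*110)/44784 - 14318/(-⅛*(-1)*(-1388)) = (99 + 2750)*(1/44784) - 14318/((⅛)*(-1388)) = 2849*(1/44784) - 14318/(-347/2) = 2849/44784 - 14318*(-2/347) = 2849/44784 + 28636/347 = 1283423227/15540048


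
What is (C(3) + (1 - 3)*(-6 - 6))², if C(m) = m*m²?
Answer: 2601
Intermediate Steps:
C(m) = m³
(C(3) + (1 - 3)*(-6 - 6))² = (3³ + (1 - 3)*(-6 - 6))² = (27 - 2*(-12))² = (27 + 24)² = 51² = 2601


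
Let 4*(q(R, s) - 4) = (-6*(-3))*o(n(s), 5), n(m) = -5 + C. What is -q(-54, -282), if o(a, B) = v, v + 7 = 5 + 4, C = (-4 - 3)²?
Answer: -13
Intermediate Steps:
C = 49 (C = (-7)² = 49)
n(m) = 44 (n(m) = -5 + 49 = 44)
v = 2 (v = -7 + (5 + 4) = -7 + 9 = 2)
o(a, B) = 2
q(R, s) = 13 (q(R, s) = 4 + (-6*(-3)*2)/4 = 4 + (18*2)/4 = 4 + (¼)*36 = 4 + 9 = 13)
-q(-54, -282) = -1*13 = -13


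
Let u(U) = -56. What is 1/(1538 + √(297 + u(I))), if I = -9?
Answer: 1538/2365203 - √241/2365203 ≈ 0.00064370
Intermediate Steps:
1/(1538 + √(297 + u(I))) = 1/(1538 + √(297 - 56)) = 1/(1538 + √241)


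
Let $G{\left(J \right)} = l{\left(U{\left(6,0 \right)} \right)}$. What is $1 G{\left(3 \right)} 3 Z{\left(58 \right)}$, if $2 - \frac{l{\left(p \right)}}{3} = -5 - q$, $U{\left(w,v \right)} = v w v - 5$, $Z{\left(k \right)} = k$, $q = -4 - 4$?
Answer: $-522$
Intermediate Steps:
$q = -8$ ($q = -4 - 4 = -8$)
$U{\left(w,v \right)} = -5 + w v^{2}$ ($U{\left(w,v \right)} = w v^{2} - 5 = -5 + w v^{2}$)
$l{\left(p \right)} = -3$ ($l{\left(p \right)} = 6 - 3 \left(-5 - -8\right) = 6 - 3 \left(-5 + 8\right) = 6 - 9 = -3$)
$G{\left(J \right)} = -3$
$1 G{\left(3 \right)} 3 Z{\left(58 \right)} = 1 \left(-3\right) 3 \cdot 58 = \left(-3\right) 3 \cdot 58 = \left(-9\right) 58 = -522$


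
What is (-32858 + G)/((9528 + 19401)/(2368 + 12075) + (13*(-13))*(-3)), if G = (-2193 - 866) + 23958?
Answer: -172723837/7351530 ≈ -23.495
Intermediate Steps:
G = 20899 (G = -3059 + 23958 = 20899)
(-32858 + G)/((9528 + 19401)/(2368 + 12075) + (13*(-13))*(-3)) = (-32858 + 20899)/((9528 + 19401)/(2368 + 12075) + (13*(-13))*(-3)) = -11959/(28929/14443 - 169*(-3)) = -11959/(28929*(1/14443) + 507) = -11959/(28929/14443 + 507) = -11959/7351530/14443 = -11959*14443/7351530 = -172723837/7351530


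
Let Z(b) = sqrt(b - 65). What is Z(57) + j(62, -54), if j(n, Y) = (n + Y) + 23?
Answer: 31 + 2*I*sqrt(2) ≈ 31.0 + 2.8284*I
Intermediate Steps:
j(n, Y) = 23 + Y + n (j(n, Y) = (Y + n) + 23 = 23 + Y + n)
Z(b) = sqrt(-65 + b)
Z(57) + j(62, -54) = sqrt(-65 + 57) + (23 - 54 + 62) = sqrt(-8) + 31 = 2*I*sqrt(2) + 31 = 31 + 2*I*sqrt(2)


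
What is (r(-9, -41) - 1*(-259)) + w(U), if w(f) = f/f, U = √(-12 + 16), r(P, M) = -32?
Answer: 228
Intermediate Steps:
U = 2 (U = √4 = 2)
w(f) = 1
(r(-9, -41) - 1*(-259)) + w(U) = (-32 - 1*(-259)) + 1 = (-32 + 259) + 1 = 227 + 1 = 228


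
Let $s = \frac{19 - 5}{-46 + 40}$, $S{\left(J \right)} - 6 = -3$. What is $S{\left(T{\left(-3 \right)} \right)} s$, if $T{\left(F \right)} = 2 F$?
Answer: $-7$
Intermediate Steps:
$S{\left(J \right)} = 3$ ($S{\left(J \right)} = 6 - 3 = 3$)
$s = - \frac{7}{3}$ ($s = \frac{14}{-6} = 14 \left(- \frac{1}{6}\right) = - \frac{7}{3} \approx -2.3333$)
$S{\left(T{\left(-3 \right)} \right)} s = 3 \left(- \frac{7}{3}\right) = -7$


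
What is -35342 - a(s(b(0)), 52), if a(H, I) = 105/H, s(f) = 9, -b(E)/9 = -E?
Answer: -106061/3 ≈ -35354.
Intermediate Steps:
b(E) = 9*E (b(E) = -(-9)*E = 9*E)
-35342 - a(s(b(0)), 52) = -35342 - 105/9 = -35342 - 1*35/3 = -35342 - 35/3 = -106061/3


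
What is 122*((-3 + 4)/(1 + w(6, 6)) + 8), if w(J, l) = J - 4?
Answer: 3050/3 ≈ 1016.7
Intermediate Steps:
w(J, l) = -4 + J
122*((-3 + 4)/(1 + w(6, 6)) + 8) = 122*((-3 + 4)/(1 + (-4 + 6)) + 8) = 122*(1/(1 + 2) + 8) = 122*(1/3 + 8) = 122*(1*(⅓) + 8) = 122*(⅓ + 8) = 122*(25/3) = 3050/3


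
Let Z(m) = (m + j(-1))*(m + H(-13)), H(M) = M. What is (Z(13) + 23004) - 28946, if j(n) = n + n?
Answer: -5942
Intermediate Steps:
j(n) = 2*n
Z(m) = (-13 + m)*(-2 + m) (Z(m) = (m + 2*(-1))*(m - 13) = (m - 2)*(-13 + m) = (-2 + m)*(-13 + m) = (-13 + m)*(-2 + m))
(Z(13) + 23004) - 28946 = ((26 + 13² - 15*13) + 23004) - 28946 = ((26 + 169 - 195) + 23004) - 28946 = (0 + 23004) - 28946 = 23004 - 28946 = -5942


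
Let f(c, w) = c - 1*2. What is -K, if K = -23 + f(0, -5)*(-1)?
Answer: 21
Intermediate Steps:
f(c, w) = -2 + c (f(c, w) = c - 2 = -2 + c)
K = -21 (K = -23 + (-2 + 0)*(-1) = -23 - 2*(-1) = -23 + 2 = -21)
-K = -1*(-21) = 21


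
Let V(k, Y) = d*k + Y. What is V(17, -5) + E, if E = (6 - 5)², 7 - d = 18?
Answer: -191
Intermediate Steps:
d = -11 (d = 7 - 1*18 = 7 - 18 = -11)
E = 1 (E = 1² = 1)
V(k, Y) = Y - 11*k (V(k, Y) = -11*k + Y = Y - 11*k)
V(17, -5) + E = (-5 - 11*17) + 1 = (-5 - 187) + 1 = -192 + 1 = -191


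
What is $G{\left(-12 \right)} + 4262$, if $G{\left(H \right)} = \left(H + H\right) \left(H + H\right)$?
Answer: $4838$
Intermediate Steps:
$G{\left(H \right)} = 4 H^{2}$ ($G{\left(H \right)} = 2 H 2 H = 4 H^{2}$)
$G{\left(-12 \right)} + 4262 = 4 \left(-12\right)^{2} + 4262 = 4 \cdot 144 + 4262 = 576 + 4262 = 4838$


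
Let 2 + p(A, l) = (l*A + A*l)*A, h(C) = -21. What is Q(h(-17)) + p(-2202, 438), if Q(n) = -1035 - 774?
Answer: 4247550493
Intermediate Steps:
Q(n) = -1809
p(A, l) = -2 + 2*l*A² (p(A, l) = -2 + (l*A + A*l)*A = -2 + (A*l + A*l)*A = -2 + (2*A*l)*A = -2 + 2*l*A²)
Q(h(-17)) + p(-2202, 438) = -1809 + (-2 + 2*438*(-2202)²) = -1809 + (-2 + 2*438*4848804) = -1809 + (-2 + 4247552304) = -1809 + 4247552302 = 4247550493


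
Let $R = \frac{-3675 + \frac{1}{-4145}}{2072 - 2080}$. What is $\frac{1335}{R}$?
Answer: $\frac{11067150}{3808219} \approx 2.9061$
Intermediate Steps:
$R = \frac{3808219}{8290}$ ($R = \frac{-3675 - \frac{1}{4145}}{-8} = \left(- \frac{15232876}{4145}\right) \left(- \frac{1}{8}\right) = \frac{3808219}{8290} \approx 459.38$)
$\frac{1335}{R} = \frac{1335}{\frac{3808219}{8290}} = 1335 \cdot \frac{8290}{3808219} = \frac{11067150}{3808219}$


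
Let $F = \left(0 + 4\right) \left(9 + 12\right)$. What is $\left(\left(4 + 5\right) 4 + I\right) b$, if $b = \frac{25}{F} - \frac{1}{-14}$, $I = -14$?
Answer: $\frac{341}{42} \approx 8.119$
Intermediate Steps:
$F = 84$ ($F = 4 \cdot 21 = 84$)
$b = \frac{31}{84}$ ($b = \frac{25}{84} - \frac{1}{-14} = 25 \cdot \frac{1}{84} - - \frac{1}{14} = \frac{25}{84} + \frac{1}{14} = \frac{31}{84} \approx 0.36905$)
$\left(\left(4 + 5\right) 4 + I\right) b = \left(\left(4 + 5\right) 4 - 14\right) \frac{31}{84} = \left(9 \cdot 4 - 14\right) \frac{31}{84} = \left(36 - 14\right) \frac{31}{84} = 22 \cdot \frac{31}{84} = \frac{341}{42}$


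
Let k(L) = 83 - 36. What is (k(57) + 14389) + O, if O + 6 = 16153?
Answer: 30583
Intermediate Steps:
O = 16147 (O = -6 + 16153 = 16147)
k(L) = 47
(k(57) + 14389) + O = (47 + 14389) + 16147 = 14436 + 16147 = 30583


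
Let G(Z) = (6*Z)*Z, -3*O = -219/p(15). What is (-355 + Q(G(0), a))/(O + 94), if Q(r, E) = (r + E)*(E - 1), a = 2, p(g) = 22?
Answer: -7766/2141 ≈ -3.6273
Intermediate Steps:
O = 73/22 (O = -(-73)/22 = -1/3*(-219/22) = 73/22 ≈ 3.3182)
G(Z) = 6*Z**2
Q(r, E) = (-1 + E)*(E + r) (Q(r, E) = (E + r)*(-1 + E) = (-1 + E)*(E + r))
(-355 + Q(G(0), a))/(O + 94) = (-355 + (2**2 - 1*2 - 6*0**2 + 2*(6*0**2)))/(73/22 + 94) = (-355 + (4 - 2 - 6*0 + 2*(6*0)))/(2141/22) = (-355 + (4 - 2 - 1*0 + 2*0))*(22/2141) = (-355 + (4 - 2 + 0 + 0))*(22/2141) = (-355 + 2)*(22/2141) = -353*22/2141 = -7766/2141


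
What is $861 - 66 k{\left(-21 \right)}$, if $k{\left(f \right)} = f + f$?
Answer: $3633$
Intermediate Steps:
$k{\left(f \right)} = 2 f$
$861 - 66 k{\left(-21 \right)} = 861 - 66 \cdot 2 \left(-21\right) = 861 - -2772 = 861 + 2772 = 3633$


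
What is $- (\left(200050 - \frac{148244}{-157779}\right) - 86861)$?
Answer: $- \frac{17858995475}{157779} \approx -1.1319 \cdot 10^{5}$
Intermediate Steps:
$- (\left(200050 - \frac{148244}{-157779}\right) - 86861) = - (\left(200050 - - \frac{148244}{157779}\right) - 86861) = - (\left(200050 + \frac{148244}{157779}\right) - 86861) = - (\frac{31563837194}{157779} - 86861) = \left(-1\right) \frac{17858995475}{157779} = - \frac{17858995475}{157779}$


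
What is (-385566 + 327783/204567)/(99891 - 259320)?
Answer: 26291250713/10871304081 ≈ 2.4184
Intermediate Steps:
(-385566 + 327783/204567)/(99891 - 259320) = (-385566 + 327783*(1/204567))/(-159429) = (-385566 + 109261/68189)*(-1/159429) = -26291250713/68189*(-1/159429) = 26291250713/10871304081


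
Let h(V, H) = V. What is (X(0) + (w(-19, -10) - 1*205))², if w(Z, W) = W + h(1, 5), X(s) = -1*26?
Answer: 57600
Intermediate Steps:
X(s) = -26
w(Z, W) = 1 + W (w(Z, W) = W + 1 = 1 + W)
(X(0) + (w(-19, -10) - 1*205))² = (-26 + ((1 - 10) - 1*205))² = (-26 + (-9 - 205))² = (-26 - 214)² = (-240)² = 57600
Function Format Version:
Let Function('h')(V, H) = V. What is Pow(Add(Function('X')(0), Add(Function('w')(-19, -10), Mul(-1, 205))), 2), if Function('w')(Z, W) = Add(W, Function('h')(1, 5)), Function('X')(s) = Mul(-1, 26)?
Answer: 57600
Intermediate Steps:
Function('X')(s) = -26
Function('w')(Z, W) = Add(1, W) (Function('w')(Z, W) = Add(W, 1) = Add(1, W))
Pow(Add(Function('X')(0), Add(Function('w')(-19, -10), Mul(-1, 205))), 2) = Pow(Add(-26, Add(Add(1, -10), Mul(-1, 205))), 2) = Pow(Add(-26, Add(-9, -205)), 2) = Pow(Add(-26, -214), 2) = Pow(-240, 2) = 57600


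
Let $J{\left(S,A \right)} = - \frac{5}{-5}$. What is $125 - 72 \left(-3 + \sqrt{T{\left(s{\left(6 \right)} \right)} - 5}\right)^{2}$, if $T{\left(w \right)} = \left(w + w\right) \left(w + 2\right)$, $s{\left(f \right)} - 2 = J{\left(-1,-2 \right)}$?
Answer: $-163$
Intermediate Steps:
$J{\left(S,A \right)} = 1$ ($J{\left(S,A \right)} = \left(-5\right) \left(- \frac{1}{5}\right) = 1$)
$s{\left(f \right)} = 3$ ($s{\left(f \right)} = 2 + 1 = 3$)
$T{\left(w \right)} = 2 w \left(2 + w\right)$
$125 - 72 \left(-3 + \sqrt{T{\left(s{\left(6 \right)} \right)} - 5}\right)^{2} = 125 - 72 \left(-3 + \sqrt{2 \cdot 3 \left(2 + 3\right) - 5}\right)^{2} = 125 - 72 \left(-3 + \sqrt{2 \cdot 3 \cdot 5 - 5}\right)^{2} = 125 - 72 \left(-3 + \sqrt{30 - 5}\right)^{2} = 125 - 72 \left(-3 + \sqrt{25}\right)^{2} = 125 - 72 \left(-3 + 5\right)^{2} = 125 - 72 \cdot 2^{2} = 125 - 288 = -163$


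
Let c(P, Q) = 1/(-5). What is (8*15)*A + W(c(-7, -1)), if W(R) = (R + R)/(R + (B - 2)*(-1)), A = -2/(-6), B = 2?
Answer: 42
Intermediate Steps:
A = ⅓ (A = -2*(-⅙) = ⅓ ≈ 0.33333)
c(P, Q) = -⅕
W(R) = 2 (W(R) = (R + R)/(R + (2 - 2)*(-1)) = (2*R)/(R + 0*(-1)) = (2*R)/(R + 0) = (2*R)/R = 2)
(8*15)*A + W(c(-7, -1)) = (8*15)*(⅓) + 2 = 120*(⅓) + 2 = 40 + 2 = 42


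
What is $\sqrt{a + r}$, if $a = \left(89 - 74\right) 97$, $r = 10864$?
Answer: $\sqrt{12319} \approx 110.99$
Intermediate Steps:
$a = 1455$ ($a = 15 \cdot 97 = 1455$)
$\sqrt{a + r} = \sqrt{1455 + 10864} = \sqrt{12319}$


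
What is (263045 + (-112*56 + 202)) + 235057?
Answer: 492032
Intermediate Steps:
(263045 + (-112*56 + 202)) + 235057 = (263045 + (-6272 + 202)) + 235057 = (263045 - 6070) + 235057 = 256975 + 235057 = 492032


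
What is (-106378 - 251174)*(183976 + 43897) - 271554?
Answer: -81476718450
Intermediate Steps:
(-106378 - 251174)*(183976 + 43897) - 271554 = -357552*227873 - 271554 = -81476446896 - 271554 = -81476718450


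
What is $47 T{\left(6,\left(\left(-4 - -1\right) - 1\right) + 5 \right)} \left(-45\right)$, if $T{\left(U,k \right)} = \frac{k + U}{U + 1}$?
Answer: $-2115$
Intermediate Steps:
$T{\left(U,k \right)} = \frac{U + k}{1 + U}$
$47 T{\left(6,\left(\left(-4 - -1\right) - 1\right) + 5 \right)} \left(-45\right) = 47 \frac{6 + \left(\left(\left(-4 - -1\right) - 1\right) + 5\right)}{1 + 6} \left(-45\right) = 47 \frac{6 + \left(\left(\left(-4 + 1\right) - 1\right) + 5\right)}{7} \left(-45\right) = 47 \frac{6 + \left(\left(-3 - 1\right) + 5\right)}{7} \left(-45\right) = 47 \frac{6 + \left(-4 + 5\right)}{7} \left(-45\right) = 47 \frac{6 + 1}{7} \left(-45\right) = 47 \cdot \frac{1}{7} \cdot 7 \left(-45\right) = 47 \cdot 1 \left(-45\right) = 47 \left(-45\right) = -2115$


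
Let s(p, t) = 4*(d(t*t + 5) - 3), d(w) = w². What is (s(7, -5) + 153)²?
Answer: 13995081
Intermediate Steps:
s(p, t) = -12 + 4*(5 + t²)² (s(p, t) = 4*((t*t + 5)² - 3) = 4*((t² + 5)² - 3) = 4*((5 + t²)² - 3) = 4*(-3 + (5 + t²)²) = -12 + 4*(5 + t²)²)
(s(7, -5) + 153)² = ((-12 + 4*(5 + (-5)²)²) + 153)² = ((-12 + 4*(5 + 25)²) + 153)² = ((-12 + 4*30²) + 153)² = ((-12 + 4*900) + 153)² = ((-12 + 3600) + 153)² = (3588 + 153)² = 3741² = 13995081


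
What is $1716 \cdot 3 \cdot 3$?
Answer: $15444$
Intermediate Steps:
$1716 \cdot 3 \cdot 3 = 1716 \cdot 9 = 15444$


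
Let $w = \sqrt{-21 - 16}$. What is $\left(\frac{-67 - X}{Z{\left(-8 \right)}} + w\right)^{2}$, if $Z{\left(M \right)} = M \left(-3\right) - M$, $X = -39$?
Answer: $\frac{\left(7 - 8 i \sqrt{37}\right)^{2}}{64} \approx -36.234 - 10.645 i$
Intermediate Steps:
$Z{\left(M \right)} = - 4 M$ ($Z{\left(M \right)} = - 3 M - M = - 4 M$)
$w = i \sqrt{37}$ ($w = \sqrt{-37} = i \sqrt{37} \approx 6.0828 i$)
$\left(\frac{-67 - X}{Z{\left(-8 \right)}} + w\right)^{2} = \left(\frac{-67 - -39}{\left(-4\right) \left(-8\right)} + i \sqrt{37}\right)^{2} = \left(\frac{-67 + 39}{32} + i \sqrt{37}\right)^{2} = \left(\left(-28\right) \frac{1}{32} + i \sqrt{37}\right)^{2} = \left(- \frac{7}{8} + i \sqrt{37}\right)^{2}$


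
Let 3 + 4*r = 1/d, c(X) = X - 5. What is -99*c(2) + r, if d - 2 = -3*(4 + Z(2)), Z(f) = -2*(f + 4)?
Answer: 30811/104 ≈ 296.26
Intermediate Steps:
Z(f) = -8 - 2*f (Z(f) = -2*(4 + f) = -8 - 2*f)
c(X) = -5 + X
d = 26 (d = 2 - 3*(4 + (-8 - 2*2)) = 2 - 3*(4 + (-8 - 4)) = 2 - 3*(4 - 12) = 2 - 3*(-8) = 2 + 24 = 26)
r = -77/104 (r = -¾ + (¼)/26 = -¾ + (¼)*(1/26) = -¾ + 1/104 = -77/104 ≈ -0.74039)
-99*c(2) + r = -99*(-5 + 2) - 77/104 = -99*(-3) - 77/104 = 297 - 77/104 = 30811/104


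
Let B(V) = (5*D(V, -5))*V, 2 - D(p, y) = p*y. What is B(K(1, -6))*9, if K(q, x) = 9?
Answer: 19035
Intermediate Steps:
D(p, y) = 2 - p*y
B(V) = V*(10 + 25*V) (B(V) = (5*(2 - 1*V*(-5)))*V = (5*(2 + 5*V))*V = (10 + 25*V)*V = V*(10 + 25*V))
B(K(1, -6))*9 = (5*9*(2 + 5*9))*9 = (5*9*(2 + 45))*9 = (5*9*47)*9 = 2115*9 = 19035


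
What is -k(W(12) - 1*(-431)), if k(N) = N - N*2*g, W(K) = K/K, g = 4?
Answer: 3024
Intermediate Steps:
W(K) = 1
k(N) = -7*N (k(N) = N - N*2*4 = N - 2*N*4 = N - 8*N = -7*N)
-k(W(12) - 1*(-431)) = -(-7)*(1 - 1*(-431)) = -(-7)*(1 + 431) = -(-7)*432 = -1*(-3024) = 3024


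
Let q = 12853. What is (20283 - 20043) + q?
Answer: 13093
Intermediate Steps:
(20283 - 20043) + q = (20283 - 20043) + 12853 = 240 + 12853 = 13093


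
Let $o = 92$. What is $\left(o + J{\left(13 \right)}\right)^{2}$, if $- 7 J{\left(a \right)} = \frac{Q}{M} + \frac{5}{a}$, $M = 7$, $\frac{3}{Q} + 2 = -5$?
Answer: $\frac{168118040484}{19882681} \approx 8455.5$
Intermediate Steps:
$Q = - \frac{3}{7}$ ($Q = \frac{3}{-2 - 5} = \frac{3}{-7} = 3 \left(- \frac{1}{7}\right) = - \frac{3}{7} \approx -0.42857$)
$J{\left(a \right)} = \frac{3}{343} - \frac{5}{7 a}$ ($J{\left(a \right)} = - \frac{- \frac{3}{7 \cdot 7} + \frac{5}{a}}{7} = - \frac{\left(- \frac{3}{7}\right) \frac{1}{7} + \frac{5}{a}}{7} = - \frac{- \frac{3}{49} + \frac{5}{a}}{7} = \frac{3}{343} - \frac{5}{7 a}$)
$\left(o + J{\left(13 \right)}\right)^{2} = \left(92 + \frac{-245 + 3 \cdot 13}{343 \cdot 13}\right)^{2} = \left(92 + \frac{1}{343} \cdot \frac{1}{13} \left(-245 + 39\right)\right)^{2} = \left(92 + \frac{1}{343} \cdot \frac{1}{13} \left(-206\right)\right)^{2} = \left(92 - \frac{206}{4459}\right)^{2} = \left(\frac{410022}{4459}\right)^{2} = \frac{168118040484}{19882681}$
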